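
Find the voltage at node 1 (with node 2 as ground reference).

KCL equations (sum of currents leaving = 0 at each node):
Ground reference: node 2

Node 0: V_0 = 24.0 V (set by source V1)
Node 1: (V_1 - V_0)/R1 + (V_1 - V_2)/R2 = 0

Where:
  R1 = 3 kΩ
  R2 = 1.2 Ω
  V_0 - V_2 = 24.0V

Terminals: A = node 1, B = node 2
Nodal analysis, taking node 2 as the 0 V reference.
Source V1 fixes V_0 = 24 V.
KCL at each unknown node (sum of currents leaving = 0; resistances in Ω):
  Node 1: (V_1 - 24)/3000 + (V_1 - 0)/1.2 = 0
Collecting terms: 0.8337 × V_1 = 0.008  =>  V_1 = 0.009596 V
The requested potential is V_1 = 0.009596 V.

Final answer: V_1 = 0.009596 V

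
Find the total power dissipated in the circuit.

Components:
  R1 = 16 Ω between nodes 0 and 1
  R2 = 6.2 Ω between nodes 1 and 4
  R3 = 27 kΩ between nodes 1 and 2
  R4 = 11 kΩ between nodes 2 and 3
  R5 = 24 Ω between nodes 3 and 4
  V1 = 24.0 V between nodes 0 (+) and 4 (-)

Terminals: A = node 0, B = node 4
Nodal analysis, taking node 4 as the 0 V reference.
Source V1 fixes V_0 = 24 V.
KCL at each unknown node (sum of currents leaving = 0; resistances in Ω):
  Node 1: (V_1 - 24)/16 + (V_1 - 0)/6.2 + (V_1 - V_2)/27000 = 0
  Node 2: (V_2 - V_1)/27000 + (V_2 - V_3)/11000 = 0
  Node 3: (V_3 - V_2)/11000 + (V_3 - 0)/24 = 0
Collecting terms (coefficients in siemens):
  0.2238·V_1 - 0.00003704·V_2 = 1.5
  0.0001279·V_2 - 0.00003704·V_1 - 0.00009091·V_3 = 0
  0.04176·V_3 - 0.00009091·V_2 = 0
Solving these 3 simultaneous equations (Gaussian elimination) gives:
  V_1 = 6.702 V, V_2 = 1.943 V, V_3 = 0.00423 V
Power in each resistor, P = (ΔV)²/R:
  P_R1 = (24 - 6.702)²/16 = 18.7 W
  P_R2 = (6.702 - 0)²/6.2 = 7.244 W
  P_R3 = (6.702 - 1.943)²/27000 = 0.0008388 W
  P_R4 = (1.943 - 0.00423)²/11000 = 0.0003417 W
  P_R5 = (0.00423 - 0)²/24 = 0.0000007456 W
P_total = P_R1 + P_R2 + P_R3 + P_R4 + P_R5 = 25.95 W

Final answer: 25.95 W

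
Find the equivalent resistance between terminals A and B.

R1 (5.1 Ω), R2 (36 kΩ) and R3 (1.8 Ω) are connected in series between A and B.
Reduce the network between node 0 (A) and node 3 (B) by series/parallel combination:
  Rs1 = R1 + R2 (series, joined only at node 1) = 5.1 + 36000 = 36010 Ω
  Rs2 = R3 + Rs1 (series, joined only at node 2) = 1.8 + 36010 = 36010 Ω
R_eq = 36.01 kΩ

Final answer: 36.01 kΩ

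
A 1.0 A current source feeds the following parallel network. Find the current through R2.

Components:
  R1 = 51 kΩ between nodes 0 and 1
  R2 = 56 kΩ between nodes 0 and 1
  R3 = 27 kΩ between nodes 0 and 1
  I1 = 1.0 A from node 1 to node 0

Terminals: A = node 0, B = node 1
All resistors sit directly between nodes 0 and 1, so they are in parallel and share one voltage V; the full source current 1 A splits among them.
1/R_par = 1/51000 + 1/56000 + 1/27000 = 0.0000745 S  =>  R_par = 13420 Ω
V = I × R_par = 1 × 13420 = 13420 V
I_R2 = V/R2 = 13420/56000 = 0.2397 A

Final answer: 0.2397 A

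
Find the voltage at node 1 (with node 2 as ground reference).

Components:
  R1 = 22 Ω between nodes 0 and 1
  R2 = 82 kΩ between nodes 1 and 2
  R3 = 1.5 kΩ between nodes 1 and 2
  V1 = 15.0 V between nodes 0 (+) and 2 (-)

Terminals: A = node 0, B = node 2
Nodal analysis, taking node 2 as the 0 V reference.
Source V1 fixes V_0 = 15 V.
KCL at each unknown node (sum of currents leaving = 0; resistances in Ω):
  Node 1: (V_1 - 15)/22 + (V_1 - 0)/82000 + (V_1 - 0)/1500 = 0
Collecting terms: 0.04613 × V_1 = 0.6818  =>  V_1 = 14.78 V
The requested potential is V_1 = 14.78 V.

Final answer: V_1 = 14.78 V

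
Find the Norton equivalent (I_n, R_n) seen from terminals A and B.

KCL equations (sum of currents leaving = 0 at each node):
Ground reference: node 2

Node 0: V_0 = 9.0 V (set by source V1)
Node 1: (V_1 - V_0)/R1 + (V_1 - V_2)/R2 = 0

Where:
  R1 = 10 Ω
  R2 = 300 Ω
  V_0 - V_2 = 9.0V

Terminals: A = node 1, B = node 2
Find the Thévenin equivalent first; then I_n = V_th/R_th and R_n = R_th.
Step 1 — V_th is the open-circuit voltage V_A - V_B (nothing connected across the terminals).
Nodal analysis, taking node 2 as the 0 V reference.
Source V1 fixes V_0 = 9 V.
KCL at each unknown node (sum of currents leaving = 0; resistances in Ω):
  Node 1: (V_1 - 9)/10 + (V_1 - 0)/300 = 0
Collecting terms: 0.1033 × V_1 = 0.9  =>  V_1 = 8.71 V
V_th = V_1 - V_2 = 8.71 - 0 = 8.71 V
Step 2 — R_th: zero the source — replace V1 by a short circuit (node 2 merges into node 0) — and find the resistance seen between A (node 1) and B (node 0).
Reduce the network between node 1 (A) and node 0 (B) by series/parallel combination:
  Rp1 = R1 ‖ R2 (parallel, both between nodes 0 and 1) = 1/(1/10 + 1/300) = 9.677 Ω
R_th = 9.677 Ω
I_n = V_th/R_th = 8.71/9.677 = 0.9 A, and R_n = R_th = 9.677 Ω

Final answer: I_n = 0.9 A, R_n = 9.677 Ω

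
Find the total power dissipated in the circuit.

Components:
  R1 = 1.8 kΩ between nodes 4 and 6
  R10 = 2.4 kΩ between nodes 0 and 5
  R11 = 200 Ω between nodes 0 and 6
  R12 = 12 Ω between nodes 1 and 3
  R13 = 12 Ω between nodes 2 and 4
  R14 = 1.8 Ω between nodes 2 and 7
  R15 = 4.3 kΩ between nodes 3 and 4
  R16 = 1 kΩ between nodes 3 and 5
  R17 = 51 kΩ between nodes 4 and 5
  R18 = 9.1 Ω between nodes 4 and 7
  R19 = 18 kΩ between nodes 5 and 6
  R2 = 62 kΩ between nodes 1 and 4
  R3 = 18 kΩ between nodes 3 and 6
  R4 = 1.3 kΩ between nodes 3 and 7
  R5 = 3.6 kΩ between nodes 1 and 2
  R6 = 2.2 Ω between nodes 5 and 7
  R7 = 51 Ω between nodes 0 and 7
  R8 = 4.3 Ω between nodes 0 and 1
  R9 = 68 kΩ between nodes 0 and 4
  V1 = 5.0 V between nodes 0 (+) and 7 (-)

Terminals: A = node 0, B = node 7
Nodal analysis, taking node 7 as the 0 V reference.
Source V1 fixes V_0 = 5 V.
KCL at each unknown node (sum of currents leaving = 0; resistances in Ω):
  Node 1: (V_1 - V_4)/62000 + (V_1 - V_2)/3600 + (V_1 - 5)/4.3 + (V_1 - V_3)/12 = 0
  Node 2: (V_2 - V_1)/3600 + (V_2 - V_4)/12 + (V_2 - 0)/1.8 = 0
  Node 3: (V_3 - V_6)/18000 + (V_3 - 0)/1300 + (V_3 - V_1)/12 + (V_3 - V_4)/4300 + (V_3 - V_5)/1000 = 0
  Node 4: (V_4 - V_6)/1800 + (V_4 - V_1)/62000 + (V_4 - 5)/68000 + (V_4 - V_2)/12 + (V_4 - V_3)/4300 + (V_4 - V_5)/51000 + (V_4 - 0)/9.1 = 0
  Node 5: (V_5 - 0)/2.2 + (V_5 - 5)/2400 + (V_5 - V_3)/1000 + (V_5 - V_4)/51000 + (V_5 - V_6)/18000 = 0
  Node 6: (V_6 - V_4)/1800 + (V_6 - V_3)/18000 + (V_6 - 5)/200 + (V_6 - V_5)/18000 = 0
Collecting terms (coefficients in siemens):
  0.3162·V_1 - 0.0002778·V_2 - 0.08333·V_3 - 0.00001613·V_4 = 1.163
  0.6392·V_2 - 0.0002778·V_1 - 0.08333·V_4 = 0
  0.08539·V_3 - 0.08333·V_1 - 0.0002326·V_4 - 0.001·V_5 - 0.00005556·V_6 = 0
  0.1941·V_4 - 0.00001613·V_1 - 0.08333·V_2 - 0.0002326·V_3 - 0.00001961·V_5 - 0.0005556·V_6 = 0.00007353
  0.456·V_5 - 0.001·V_3 - 0.00001961·V_4 - 0.00005556·V_6 = 0.002083
  0.005667·V_6 - 0.00005556·V_3 - 0.0005556·V_4 - 0.00005556·V_5 = 0.025
Solving these 6 simultaneous equations (Gaussian elimination) gives:
  V_1 = 4.952 V, V_2 = 0.004954 V, V_3 = 4.836 V, V_4 = 0.02149 V
  V_5 = 0.01572 V, V_6 = 4.461 V
Power in each resistor, P = (ΔV)²/R:
  P_R1 = (0.02149 - 4.461)²/1800 = 0.01095 W
  P_R2 = (4.952 - 0.02149)²/62000 = 0.0003921 W
  P_R3 = (4.836 - 4.461)²/18000 = 0.000007792 W
  P_R4 = (4.836 - 0)²/1300 = 0.01799 W
  P_R5 = (4.952 - 0.004954)²/3600 = 0.006798 W
  P_R6 = (0.01572 - 0)²/2.2 = 0.0001123 W
  P_R7 = (5 - 0)²/51 = 0.4902 W
  P_R8 = (5 - 4.952)²/4.3 = 0.0005331 W
  P_R9 = (5 - 0.02149)²/68000 = 0.0003645 W
  P_R10 = (5 - 0.01572)²/2400 = 0.01035 W
  P_R11 = (5 - 4.461)²/200 = 0.00145 W
  P_R12 = (4.952 - 4.836)²/12 = 0.001125 W
  P_R13 = (0.004954 - 0.02149)²/12 = 0.00002278 W
  P_R14 = (0.004954 - 0)²/1.8 = 0.00001363 W
  P_R15 = (4.836 - 0.02149)²/4300 = 0.00539 W
  P_R16 = (4.836 - 0.01572)²/1000 = 0.02323 W
  P_R17 = (0.02149 - 0.01572)²/51000 = 0.0000000006527 W
  P_R18 = (0.02149 - 0)²/9.1 = 0.00005073 W
  P_R19 = (0.01572 - 4.461)²/18000 = 0.001098 W
P_total = P_R1 + P_R2 + P_R3 + P_R4 + P_R5 + P_R6 + P_R7 + P_R8 + P_R9 + P_R10 + P_R11 + P_R12 + P_R13 + P_R14 + P_R15 + P_R16 + P_R17 + P_R18 + P_R19 = 0.5701 W

Final answer: 0.5701 W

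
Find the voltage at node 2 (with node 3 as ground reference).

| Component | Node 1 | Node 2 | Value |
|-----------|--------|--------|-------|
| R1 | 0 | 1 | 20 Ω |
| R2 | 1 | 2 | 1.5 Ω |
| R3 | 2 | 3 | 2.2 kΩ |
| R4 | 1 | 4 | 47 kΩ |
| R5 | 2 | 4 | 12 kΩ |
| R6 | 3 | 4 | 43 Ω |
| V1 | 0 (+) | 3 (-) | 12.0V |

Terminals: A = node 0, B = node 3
Nodal analysis, taking node 3 as the 0 V reference.
Source V1 fixes V_0 = 12 V.
KCL at each unknown node (sum of currents leaving = 0; resistances in Ω):
  Node 1: (V_1 - 12)/20 + (V_1 - V_2)/1.5 + (V_1 - V_4)/47000 = 0
  Node 2: (V_2 - V_1)/1.5 + (V_2 - 0)/2200 + (V_2 - V_4)/12000 = 0
  Node 4: (V_4 - V_1)/47000 + (V_4 - V_2)/12000 + (V_4 - 0)/43 = 0
Collecting terms (coefficients in siemens):
  0.7167·V_1 - 0.6667·V_2 - 0.00002128·V_4 = 0.6
  0.6672·V_2 - 0.6667·V_1 - 0.00008333·V_4 = 0
  0.02336·V_4 - 0.00002128·V_1 - 0.00008333·V_2 = 0
Solving these 3 simultaneous equations (Gaussian elimination) gives:
  V_1 = 11.87 V, V_2 = 11.86 V, V_4 = 0.05311 V
The requested potential is V_2 = 11.86 V.

Final answer: V_2 = 11.86 V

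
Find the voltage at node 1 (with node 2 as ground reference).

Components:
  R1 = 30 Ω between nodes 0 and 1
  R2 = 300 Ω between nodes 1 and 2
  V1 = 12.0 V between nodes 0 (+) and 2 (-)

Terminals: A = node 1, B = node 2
Nodal analysis, taking node 2 as the 0 V reference.
Source V1 fixes V_0 = 12 V.
KCL at each unknown node (sum of currents leaving = 0; resistances in Ω):
  Node 1: (V_1 - 12)/30 + (V_1 - 0)/300 = 0
Collecting terms: 0.03667 × V_1 = 0.4  =>  V_1 = 10.91 V
The requested potential is V_1 = 10.91 V.

Final answer: V_1 = 10.91 V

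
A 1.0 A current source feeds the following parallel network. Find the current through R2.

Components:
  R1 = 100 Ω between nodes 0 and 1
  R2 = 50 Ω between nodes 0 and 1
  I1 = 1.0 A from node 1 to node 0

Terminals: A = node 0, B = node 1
All resistors sit directly between nodes 0 and 1, so they are in parallel and share one voltage V; the full source current 1 A splits among them.
1/R_par = 1/100 + 1/50 = 0.03 S  =>  R_par = 33.33 Ω
V = I × R_par = 1 × 33.33 = 33.33 V
I_R2 = V/R2 = 33.33/50 = 0.6667 A

Final answer: 0.6667 A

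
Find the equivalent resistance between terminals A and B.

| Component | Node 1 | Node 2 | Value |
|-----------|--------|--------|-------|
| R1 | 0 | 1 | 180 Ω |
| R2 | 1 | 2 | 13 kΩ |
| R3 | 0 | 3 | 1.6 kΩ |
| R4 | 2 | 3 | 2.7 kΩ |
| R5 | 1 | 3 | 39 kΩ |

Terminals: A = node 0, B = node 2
The network is not a plain series/parallel combination. Inject a 1 A test current into terminal A (node 0) and return it from terminal B (node 2); then R_eq = V_A / (1 A).
Nodal analysis, taking node 2 as the 0 V reference.
Current source I_test pushes 1 A into node 0 and draws it out of node 2.
KCL at each unknown node (sum of currents leaving = 0; resistances in Ω):
  Node 0: (V_0 - V_1)/180 + (V_0 - V_3)/1600 - 1 = 0
  Node 1: (V_1 - V_0)/180 + (V_1 - 0)/13000 + (V_1 - V_3)/39000 = 0
  Node 3: (V_3 - V_0)/1600 + (V_3 - V_1)/39000 + (V_3 - 0)/2700 = 0
Collecting terms (coefficients in siemens):
  0.006181·V_0 - 0.005556·V_1 - 0.000625·V_3 = 1
  0.005658·V_1 - 0.005556·V_0 - 0.00002564·V_3 = 0
  0.001021·V_3 - 0.000625·V_0 - 0.00002564·V_1 = 0
Solving these 3 simultaneous equations (Gaussian elimination) gives:
  V_0 = 3209 V, V_1 = 3160 V, V_3 = 2044 V
R_eq = V_0 / 1 A = 3209 Ω = 3.209 kΩ

Final answer: 3.209 kΩ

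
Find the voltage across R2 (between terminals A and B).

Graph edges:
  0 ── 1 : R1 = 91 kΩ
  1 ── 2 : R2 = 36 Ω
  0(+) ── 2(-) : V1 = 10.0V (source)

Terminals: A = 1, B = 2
R1 and R2 are in series across V1 (node 0 → node 1 → node 2), and the output A–B is taken across R2, so this is a voltage divider.
Series current: I = V1/(R1 + R2) = 10/(91000 + 36) = 10/91040 = 0.0001098 A
V_R2 = I × R2 = V1 × R2/(R1 + R2) = 10 × 36/91040 = 0.003954 V

Final answer: 0.003954 V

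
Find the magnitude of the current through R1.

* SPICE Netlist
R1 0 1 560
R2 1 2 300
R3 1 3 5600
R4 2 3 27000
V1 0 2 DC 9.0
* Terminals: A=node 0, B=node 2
Nodal analysis, taking node 2 as the 0 V reference.
Source V1 fixes V_0 = 9 V.
KCL at each unknown node (sum of currents leaving = 0; resistances in Ω):
  Node 1: (V_1 - 9)/560 + (V_1 - 0)/300 + (V_1 - V_3)/5600 = 0
  Node 3: (V_3 - V_1)/5600 + (V_3 - 0)/27000 = 0
Collecting terms (coefficients in siemens):
  0.005298·V_1 - 0.0001786·V_3 = 0.01607
  0.0002156·V_3 - 0.0001786·V_1 = 0
Determinant D = (0.005298)(0.0002156) - (-0.0001786)(-0.0001786) = 0.00000111
V_1 = [(0.01607)(0.0002156) - (-0.0001786)(0)]/D = 3.121 V
V_3 = [(0.005298)(0) - (0.01607)(-0.0001786)]/D = 2.585 V
I_R1 = (V_0 - V_1)/R1 = (9 - 3.121)/560 = 0.0105 A
|I_R1| = 0.0105 A

Final answer: |I_R1| = 0.0105 A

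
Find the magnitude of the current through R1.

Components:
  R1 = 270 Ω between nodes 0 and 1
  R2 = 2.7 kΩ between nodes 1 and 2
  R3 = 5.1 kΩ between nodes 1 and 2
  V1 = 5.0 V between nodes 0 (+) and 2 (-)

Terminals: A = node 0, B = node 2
Nodal analysis, taking node 2 as the 0 V reference.
Source V1 fixes V_0 = 5 V.
KCL at each unknown node (sum of currents leaving = 0; resistances in Ω):
  Node 1: (V_1 - 5)/270 + (V_1 - 0)/2700 + (V_1 - 0)/5100 = 0
Collecting terms: 0.00427 × V_1 = 0.01852  =>  V_1 = 4.337 V
I_R1 = (V_0 - V_1)/R1 = (5 - 4.337)/270 = 0.002457 A
|I_R1| = 0.002457 A

Final answer: |I_R1| = 0.002457 A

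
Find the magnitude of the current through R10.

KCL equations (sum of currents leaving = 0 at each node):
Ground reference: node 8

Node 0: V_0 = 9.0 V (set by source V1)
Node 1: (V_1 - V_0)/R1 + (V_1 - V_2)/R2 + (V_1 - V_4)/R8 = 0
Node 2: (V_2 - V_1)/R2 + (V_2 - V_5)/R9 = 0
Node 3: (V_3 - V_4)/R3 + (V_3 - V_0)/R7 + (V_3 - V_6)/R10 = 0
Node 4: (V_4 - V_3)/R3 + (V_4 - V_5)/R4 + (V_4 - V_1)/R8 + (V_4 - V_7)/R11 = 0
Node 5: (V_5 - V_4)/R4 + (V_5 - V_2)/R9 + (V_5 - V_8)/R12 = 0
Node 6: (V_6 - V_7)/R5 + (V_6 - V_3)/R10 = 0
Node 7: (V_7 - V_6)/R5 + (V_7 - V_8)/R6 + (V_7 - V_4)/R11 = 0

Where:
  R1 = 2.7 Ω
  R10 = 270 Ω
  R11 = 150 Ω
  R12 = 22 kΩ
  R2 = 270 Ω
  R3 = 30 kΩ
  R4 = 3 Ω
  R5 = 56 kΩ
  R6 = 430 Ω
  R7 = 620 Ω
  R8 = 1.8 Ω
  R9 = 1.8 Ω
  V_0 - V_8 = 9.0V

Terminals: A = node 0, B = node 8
Nodal analysis, taking node 8 as the 0 V reference.
Source V1 fixes V_0 = 9 V.
KCL at each unknown node (sum of currents leaving = 0; resistances in Ω):
  Node 1: (V_1 - 9)/2.7 + (V_1 - V_2)/270 + (V_1 - V_4)/1.8 = 0
  Node 2: (V_2 - V_1)/270 + (V_2 - V_5)/1.8 = 0
  Node 3: (V_3 - V_4)/30000 + (V_3 - 9)/620 + (V_3 - V_6)/270 = 0
  Node 4: (V_4 - V_3)/30000 + (V_4 - V_5)/3 + (V_4 - V_1)/1.8 + (V_4 - V_7)/150 = 0
  Node 5: (V_5 - V_4)/3 + (V_5 - V_2)/1.8 + (V_5 - 0)/22000 = 0
  Node 6: (V_6 - V_7)/56000 + (V_6 - V_3)/270 = 0
  Node 7: (V_7 - V_6)/56000 + (V_7 - 0)/430 + (V_7 - V_4)/150 = 0
Collecting terms (coefficients in siemens):
  0.9296·V_1 - 0.003704·V_2 - 0.5556·V_4 = 3.333
  0.5593·V_2 - 0.003704·V_1 - 0.5556·V_5 = 0
  0.00535·V_3 - 0.00003333·V_4 - 0.003704·V_6 = 0.01452
  0.8956·V_4 - 0.5556·V_1 - 0.00003333·V_3 - 0.3333·V_5 - 0.006667·V_7 = 0
  0.8889·V_5 - 0.5556·V_2 - 0.3333·V_4 = 0
  0.003722·V_6 - 0.003704·V_3 - 0.00001786·V_7 = 0
  0.00901·V_7 - 0.006667·V_4 - 0.00001786·V_6 = 0
Solving these 7 simultaneous equations (Gaussian elimination) gives:
  V_1 = 8.957 V, V_2 = 8.929 V, V_3 = 8.973 V, V_4 = 8.929 V
  V_5 = 8.928 V, V_6 = 8.962 V, V_7 = 6.625 V
I_R10 = (V_3 - V_6)/R10 = (8.973 - 8.962)/270 = 0.00004174 A
|I_R10| = 0.00004174 A

Final answer: |I_R10| = 4.174e-05 A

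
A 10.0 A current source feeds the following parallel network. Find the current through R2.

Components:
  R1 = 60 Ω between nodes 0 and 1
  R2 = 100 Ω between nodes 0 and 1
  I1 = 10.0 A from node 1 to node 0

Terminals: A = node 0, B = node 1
All resistors sit directly between nodes 0 and 1, so they are in parallel and share one voltage V; the full source current 10 A splits among them.
1/R_par = 1/60 + 1/100 = 0.02667 S  =>  R_par = 37.5 Ω
V = I × R_par = 10 × 37.5 = 375 V
I_R2 = V/R2 = 375/100 = 3.75 A

Final answer: 3.75 A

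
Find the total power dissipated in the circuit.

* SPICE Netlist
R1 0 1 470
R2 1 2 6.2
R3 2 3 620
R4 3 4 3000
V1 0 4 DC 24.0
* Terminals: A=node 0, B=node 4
Nodal analysis, taking node 4 as the 0 V reference.
Source V1 fixes V_0 = 24 V.
KCL at each unknown node (sum of currents leaving = 0; resistances in Ω):
  Node 1: (V_1 - 24)/470 + (V_1 - V_2)/6.2 = 0
  Node 2: (V_2 - V_1)/6.2 + (V_2 - V_3)/620 = 0
  Node 3: (V_3 - V_2)/620 + (V_3 - 0)/3000 = 0
Collecting terms (coefficients in siemens):
  0.1634·V_1 - 0.1613·V_2 = 0.05106
  0.1629·V_2 - 0.1613·V_1 - 0.001613·V_3 = 0
  0.001946·V_3 - 0.001613·V_2 = 0
Solving these 3 simultaneous equations (Gaussian elimination) gives:
  V_1 = 21.25 V, V_2 = 21.21 V, V_3 = 17.58 V
Power in each resistor, P = (ΔV)²/R:
  P_R1 = (24 - 21.25)²/470 = 0.01613 W
  P_R2 = (21.25 - 21.21)²/6.2 = 0.0002128 W
  P_R3 = (21.21 - 17.58)²/620 = 0.02128 W
  P_R4 = (17.58 - 0)²/3000 = 0.103 W
P_total = P_R1 + P_R2 + P_R3 + P_R4 = 0.1406 W

Final answer: 0.1406 W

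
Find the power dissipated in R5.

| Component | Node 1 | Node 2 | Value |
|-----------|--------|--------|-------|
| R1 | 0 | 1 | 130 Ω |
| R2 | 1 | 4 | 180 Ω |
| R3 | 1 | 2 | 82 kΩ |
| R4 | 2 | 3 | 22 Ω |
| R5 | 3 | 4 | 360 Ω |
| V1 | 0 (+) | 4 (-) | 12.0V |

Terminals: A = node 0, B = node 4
Nodal analysis, taking node 4 as the 0 V reference.
Source V1 fixes V_0 = 12 V.
KCL at each unknown node (sum of currents leaving = 0; resistances in Ω):
  Node 1: (V_1 - 12)/130 + (V_1 - 0)/180 + (V_1 - V_2)/82000 = 0
  Node 2: (V_2 - V_1)/82000 + (V_2 - V_3)/22 = 0
  Node 3: (V_3 - V_2)/22 + (V_3 - 0)/360 = 0
Collecting terms (coefficients in siemens):
  0.01326·V_1 - 0.0000122·V_2 = 0.09231
  0.04547·V_2 - 0.0000122·V_1 - 0.04545·V_3 = 0
  0.04823·V_3 - 0.04545·V_2 = 0
Solving these 3 simultaneous equations (Gaussian elimination) gives:
  V_1 = 6.961 V, V_2 = 0.03228 V, V_3 = 0.03042 V
I_R5 = (V_3 - V_4)/R5 = (0.03042 - 0)/360 = 0.0000845 A
P_R5 = I_R5² × R5 = (0.0000845)² × 360 = 0.000002571 W

Final answer: 2.571e-06 W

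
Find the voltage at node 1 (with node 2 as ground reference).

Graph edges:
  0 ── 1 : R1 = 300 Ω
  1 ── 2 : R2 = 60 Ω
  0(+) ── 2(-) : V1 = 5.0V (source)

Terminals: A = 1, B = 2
Nodal analysis, taking node 2 as the 0 V reference.
Source V1 fixes V_0 = 5 V.
KCL at each unknown node (sum of currents leaving = 0; resistances in Ω):
  Node 1: (V_1 - 5)/300 + (V_1 - 0)/60 = 0
Collecting terms: 0.02 × V_1 = 0.01667  =>  V_1 = 0.8333 V
The requested potential is V_1 = 0.8333 V.

Final answer: V_1 = 0.8333 V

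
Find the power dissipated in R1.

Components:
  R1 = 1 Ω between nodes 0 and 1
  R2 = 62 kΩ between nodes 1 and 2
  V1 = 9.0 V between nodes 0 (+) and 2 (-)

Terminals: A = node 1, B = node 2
Nodal analysis, taking node 2 as the 0 V reference.
Source V1 fixes V_0 = 9 V.
KCL at each unknown node (sum of currents leaving = 0; resistances in Ω):
  Node 1: (V_1 - 9)/1 + (V_1 - 0)/62000 = 0
Collecting terms: 1 × V_1 = 9  =>  V_1 = 9 V
I_R1 = (V_0 - V_1)/R1 = (9 - 9)/1 = 0.0001452 A
P_R1 = I_R1² × R1 = (0.0001452)² × 1 = 0.00000002107 W

Final answer: 2.107e-08 W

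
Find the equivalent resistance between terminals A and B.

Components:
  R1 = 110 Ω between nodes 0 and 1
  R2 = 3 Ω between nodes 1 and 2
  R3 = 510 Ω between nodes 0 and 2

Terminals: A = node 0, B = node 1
Reduce the network between node 0 (A) and node 1 (B) by series/parallel combination:
  Rs1 = R3 + R2 (series, joined only at node 2) = 510 + 3 = 513 Ω
  Rp1 = R1 ‖ Rs1 (parallel, both between nodes 0 and 1) = 1/(1/110 + 1/513) = 90.58 Ω
R_eq = 90.58 Ω

Final answer: 90.58 Ω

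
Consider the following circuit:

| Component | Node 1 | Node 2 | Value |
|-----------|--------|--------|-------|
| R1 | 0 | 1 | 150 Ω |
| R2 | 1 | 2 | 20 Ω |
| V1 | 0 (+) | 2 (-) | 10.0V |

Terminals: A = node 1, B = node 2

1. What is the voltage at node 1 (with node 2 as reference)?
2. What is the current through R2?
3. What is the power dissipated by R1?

Nodal analysis, taking node 2 as the 0 V reference.
Source V1 fixes V_0 = 10 V.
KCL at each unknown node (sum of currents leaving = 0; resistances in Ω):
  Node 1: (V_1 - 10)/150 + (V_1 - 0)/20 = 0
Collecting terms: 0.05667 × V_1 = 0.06667  =>  V_1 = 1.176 V
Part 1:
  Read off the nodal solution: V_1 = 1.176 V
Part 2:
  I_R2 = (V_1 - V_2)/R2 = (1.176 - 0)/20 = 0.05882 A
  Magnitude: I_R2 = 0.05882 A
Part 3:
  I_R1 = (V_0 - V_1)/R1 = (10 - 1.176)/150 = 0.05882 A
  P_R1 = I_R1² × R1 = (0.05882)² × 150 = 0.519 W

Final answers:
1. V_1 = 1.176 V
2. I_R2 = 0.05882 A
3. P_R1 = 0.519 W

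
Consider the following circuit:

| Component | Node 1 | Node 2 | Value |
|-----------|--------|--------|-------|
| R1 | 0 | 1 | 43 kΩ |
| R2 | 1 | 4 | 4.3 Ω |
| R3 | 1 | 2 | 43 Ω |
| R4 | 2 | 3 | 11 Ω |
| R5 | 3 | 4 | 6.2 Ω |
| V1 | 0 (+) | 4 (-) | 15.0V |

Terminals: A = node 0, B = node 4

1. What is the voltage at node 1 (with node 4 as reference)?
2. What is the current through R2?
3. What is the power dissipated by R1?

Nodal analysis, taking node 4 as the 0 V reference.
Source V1 fixes V_0 = 15 V.
KCL at each unknown node (sum of currents leaving = 0; resistances in Ω):
  Node 1: (V_1 - 15)/43000 + (V_1 - 0)/4.3 + (V_1 - V_2)/43 = 0
  Node 2: (V_2 - V_1)/43 + (V_2 - V_3)/11 = 0
  Node 3: (V_3 - V_2)/11 + (V_3 - 0)/6.2 = 0
Collecting terms (coefficients in siemens):
  0.2558·V_1 - 0.02326·V_2 = 0.0003488
  0.1142·V_2 - 0.02326·V_1 - 0.09091·V_3 = 0
  0.2522·V_3 - 0.09091·V_2 = 0
Solving these 3 simultaneous equations (Gaussian elimination) gives:
  V_1 = 0.0014 V, V_2 = 0.0004 V, V_3 = 0.0001442 V
Part 1:
  Read off the nodal solution: V_1 = 0.0014 V
Part 2:
  I_R2 = (V_1 - V_4)/R2 = (0.0014 - 0)/4.3 = 0.0003256 A
  Magnitude: I_R2 = 0.0003256 A
Part 3:
  I_R1 = (V_0 - V_1)/R1 = (15 - 0.0014)/43000 = 0.0003488 A
  P_R1 = I_R1² × R1 = (0.0003488)² × 43000 = 0.005232 W

Final answers:
1. V_1 = 0.0014 V
2. I_R2 = 0.0003256 A
3. P_R1 = 0.005232 W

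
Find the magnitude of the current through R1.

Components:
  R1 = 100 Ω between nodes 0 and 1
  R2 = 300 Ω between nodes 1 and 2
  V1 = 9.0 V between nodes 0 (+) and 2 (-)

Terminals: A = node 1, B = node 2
Nodal analysis, taking node 2 as the 0 V reference.
Source V1 fixes V_0 = 9 V.
KCL at each unknown node (sum of currents leaving = 0; resistances in Ω):
  Node 1: (V_1 - 9)/100 + (V_1 - 0)/300 = 0
Collecting terms: 0.01333 × V_1 = 0.09  =>  V_1 = 6.75 V
I_R1 = (V_0 - V_1)/R1 = (9 - 6.75)/100 = 0.0225 A
|I_R1| = 0.0225 A

Final answer: |I_R1| = 0.0225 A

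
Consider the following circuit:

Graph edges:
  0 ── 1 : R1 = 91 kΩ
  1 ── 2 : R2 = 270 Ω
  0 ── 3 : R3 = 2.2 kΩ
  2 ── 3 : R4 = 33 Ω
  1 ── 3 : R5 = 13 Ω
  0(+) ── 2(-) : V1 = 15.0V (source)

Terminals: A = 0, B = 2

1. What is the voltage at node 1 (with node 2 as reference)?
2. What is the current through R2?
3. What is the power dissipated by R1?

Nodal analysis, taking node 2 as the 0 V reference.
Source V1 fixes V_0 = 15 V.
KCL at each unknown node (sum of currents leaving = 0; resistances in Ω):
  Node 1: (V_1 - 15)/91000 + (V_1 - 0)/270 + (V_1 - V_3)/13 = 0
  Node 3: (V_3 - 15)/2200 + (V_3 - 0)/33 + (V_3 - V_1)/13 = 0
Collecting terms (coefficients in siemens):
  0.08064·V_1 - 0.07692·V_3 = 0.0001648
  0.1077·V_3 - 0.07692·V_1 = 0.006818
Determinant D = (0.08064)(0.1077) - (-0.07692)(-0.07692) = 0.002766
V_1 = [(0.0001648)(0.1077) - (-0.07692)(0.006818)]/D = 0.196 V
V_3 = [(0.08064)(0.006818) - (0.0001648)(-0.07692)]/D = 0.2034 V
Part 1:
  Read off the nodal solution: V_1 = 0.196 V
Part 2:
  I_R2 = (V_1 - V_2)/R2 = (0.196 - 0)/270 = 0.0007261 A
  Magnitude: I_R2 = 0.0007261 A
Part 3:
  I_R1 = (V_0 - V_1)/R1 = (15 - 0.196)/91000 = 0.0001627 A
  P_R1 = I_R1² × R1 = (0.0001627)² × 91000 = 0.002408 W

Final answers:
1. V_1 = 0.196 V
2. I_R2 = 0.0007261 A
3. P_R1 = 0.002408 W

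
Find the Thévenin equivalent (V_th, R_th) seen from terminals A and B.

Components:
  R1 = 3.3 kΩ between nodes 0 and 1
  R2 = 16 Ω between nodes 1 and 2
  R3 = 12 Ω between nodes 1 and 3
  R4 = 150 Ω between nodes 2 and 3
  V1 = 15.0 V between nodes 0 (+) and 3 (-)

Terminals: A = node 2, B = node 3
Step 1 — V_th is the open-circuit voltage V_A - V_B (nothing connected across the terminals).
Nodal analysis, taking node 3 as the 0 V reference.
Source V1 fixes V_0 = 15 V.
KCL at each unknown node (sum of currents leaving = 0; resistances in Ω):
  Node 1: (V_1 - 15)/3300 + (V_1 - V_2)/16 + (V_1 - 0)/12 = 0
  Node 2: (V_2 - V_1)/16 + (V_2 - 0)/150 = 0
Collecting terms (coefficients in siemens):
  0.1461·V_1 - 0.0625·V_2 = 0.004545
  0.06917·V_2 - 0.0625·V_1 = 0
Determinant D = (0.1461)(0.06917) - (-0.0625)(-0.0625) = 0.006202
V_1 = [(0.004545)(0.06917) - (-0.0625)(0)]/D = 0.0507 V
V_2 = [(0.1461)(0) - (0.004545)(-0.0625)]/D = 0.04581 V
V_th = V_2 - V_3 = 0.04581 - 0 = 0.04581 V
Step 2 — R_th: zero the source — replace V1 by a short circuit (node 3 merges into node 0) — and find the resistance seen between A (node 2) and B (node 0).
Reduce the network between node 2 (A) and node 0 (B) by series/parallel combination:
  Rp1 = R1 ‖ R3 (parallel, both between nodes 0 and 1) = 1/(1/3300 + 1/12) = 11.96 Ω
  Rs1 = R2 + Rp1 (series, joined only at node 1) = 16 + 11.96 = 27.96 Ω
  Rp2 = R4 ‖ Rs1 (parallel, both between nodes 0 and 2) = 1/(1/150 + 1/27.96) = 23.56 Ω
R_th = 23.56 Ω

Final answer: V_th = 0.04581 V, R_th = 23.56 Ω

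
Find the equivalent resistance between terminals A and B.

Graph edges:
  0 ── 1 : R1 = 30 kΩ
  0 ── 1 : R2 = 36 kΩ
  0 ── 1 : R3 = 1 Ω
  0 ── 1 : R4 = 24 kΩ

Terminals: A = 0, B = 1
Reduce the network between node 0 (A) and node 1 (B) by series/parallel combination:
  Rp1 = R1 ‖ R2 ‖ R3 ‖ R4 (parallel, all between nodes 0 and 1) = 1/(1/30000 + 1/36000 + 1/1 + 1/24000) = 0.9999 Ω
R_eq = 0.9999 Ω

Final answer: 0.9999 Ω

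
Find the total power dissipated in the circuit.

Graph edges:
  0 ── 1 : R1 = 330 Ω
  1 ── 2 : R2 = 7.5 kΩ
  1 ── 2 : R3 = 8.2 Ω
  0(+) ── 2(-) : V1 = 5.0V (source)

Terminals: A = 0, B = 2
Nodal analysis, taking node 2 as the 0 V reference.
Source V1 fixes V_0 = 5 V.
KCL at each unknown node (sum of currents leaving = 0; resistances in Ω):
  Node 1: (V_1 - 5)/330 + (V_1 - 0)/7500 + (V_1 - 0)/8.2 = 0
Collecting terms: 0.1251 × V_1 = 0.01515  =>  V_1 = 0.1211 V
Power in each resistor, P = (ΔV)²/R:
  P_R1 = (5 - 0.1211)²/330 = 0.07213 W
  P_R2 = (0.1211 - 0)²/7500 = 0.000001955 W
  P_R3 = (0.1211 - 0)²/8.2 = 0.001788 W
P_total = P_R1 + P_R2 + P_R3 = 0.07392 W

Final answer: 0.07392 W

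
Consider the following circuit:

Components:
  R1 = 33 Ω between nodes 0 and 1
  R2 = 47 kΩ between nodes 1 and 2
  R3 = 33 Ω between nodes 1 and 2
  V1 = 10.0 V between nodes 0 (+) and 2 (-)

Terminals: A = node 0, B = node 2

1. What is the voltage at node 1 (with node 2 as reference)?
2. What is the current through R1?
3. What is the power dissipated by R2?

Nodal analysis, taking node 2 as the 0 V reference.
Source V1 fixes V_0 = 10 V.
KCL at each unknown node (sum of currents leaving = 0; resistances in Ω):
  Node 1: (V_1 - 10)/33 + (V_1 - 0)/47000 + (V_1 - 0)/33 = 0
Collecting terms: 0.06063 × V_1 = 0.303  =>  V_1 = 4.998 V
Part 1:
  Read off the nodal solution: V_1 = 4.998 V
Part 2:
  I_R1 = (V_0 - V_1)/R1 = (10 - 4.998)/33 = 0.1516 A
  Magnitude: I_R1 = 0.1516 A
Part 3:
  I_R2 = (V_1 - V_2)/R2 = (4.998 - 0)/47000 = 0.0001063 A
  P_R2 = I_R2² × R2 = (0.0001063)² × 47000 = 0.0005315 W

Final answers:
1. V_1 = 4.998 V
2. I_R1 = 0.1516 A
3. P_R2 = 0.0005315 W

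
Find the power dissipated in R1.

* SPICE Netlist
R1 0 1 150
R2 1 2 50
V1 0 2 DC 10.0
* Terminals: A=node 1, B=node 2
Nodal analysis, taking node 2 as the 0 V reference.
Source V1 fixes V_0 = 10 V.
KCL at each unknown node (sum of currents leaving = 0; resistances in Ω):
  Node 1: (V_1 - 10)/150 + (V_1 - 0)/50 = 0
Collecting terms: 0.02667 × V_1 = 0.06667  =>  V_1 = 2.5 V
I_R1 = (V_0 - V_1)/R1 = (10 - 2.5)/150 = 0.05 A
P_R1 = I_R1² × R1 = (0.05)² × 150 = 0.375 W

Final answer: 0.375 W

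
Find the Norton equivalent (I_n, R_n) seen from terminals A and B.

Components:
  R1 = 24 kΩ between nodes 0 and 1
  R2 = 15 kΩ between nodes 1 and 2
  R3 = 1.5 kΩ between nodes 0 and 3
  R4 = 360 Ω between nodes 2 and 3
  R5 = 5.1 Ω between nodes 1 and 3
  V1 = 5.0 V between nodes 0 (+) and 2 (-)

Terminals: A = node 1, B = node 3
Find the Thévenin equivalent first; then I_n = V_th/R_th and R_n = R_th.
Step 1 — V_th is the open-circuit voltage V_A - V_B (nothing connected across the terminals).
Nodal analysis, taking node 2 as the 0 V reference.
Source V1 fixes V_0 = 5 V.
KCL at each unknown node (sum of currents leaving = 0; resistances in Ω):
  Node 1: (V_1 - 5)/24000 + (V_1 - 0)/15000 + (V_1 - V_3)/5.1 = 0
  Node 3: (V_3 - 5)/1500 + (V_3 - 0)/360 + (V_3 - V_1)/5.1 = 0
Collecting terms (coefficients in siemens):
  0.1962·V_1 - 0.1961·V_3 = 0.0002083
  0.1995·V_3 - 0.1961·V_1 = 0.003333
Determinant D = (0.1962)(0.1995) - (-0.1961)(-0.1961) = 0.000697
V_1 = [(0.0002083)(0.1995) - (-0.1961)(0.003333)]/D = 0.9974 V
V_3 = [(0.1962)(0.003333) - (0.0002083)(-0.1961)]/D = 0.9969 V
V_th = V_1 - V_3 = 0.9974 - 0.9969 = 0.0005115 V
Step 2 — R_th: zero the source — replace V1 by a short circuit (node 2 merges into node 0) — and find the resistance seen between A (node 1) and B (node 3).
Reduce the network between node 1 (A) and node 3 (B) by series/parallel combination:
  Rp1 = R1 ‖ R2 (parallel, both between nodes 0 and 1) = 1/(1/24000 + 1/15000) = 9231 Ω
  Rp2 = R3 ‖ R4 (parallel, both between nodes 0 and 3) = 1/(1/1500 + 1/360) = 290.3 Ω
  Rs1 = Rp1 + Rp2 (series, joined only at node 0) = 9231 + 290.3 = 9521 Ω
  Rp3 = R5 ‖ Rs1 (parallel, both between nodes 1 and 3) = 1/(1/5.1 + 1/9521) = 5.097 Ω
R_th = 5.097 Ω
I_n = V_th/R_th = 0.0005115/5.097 = 0.0001003 A, and R_n = R_th = 5.097 Ω

Final answer: I_n = 0.0001003 A, R_n = 5.097 Ω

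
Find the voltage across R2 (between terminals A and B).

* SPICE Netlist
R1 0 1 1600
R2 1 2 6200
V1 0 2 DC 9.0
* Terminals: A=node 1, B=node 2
R1 and R2 are in series across V1 (node 0 → node 1 → node 2), and the output A–B is taken across R2, so this is a voltage divider.
Series current: I = V1/(R1 + R2) = 9/(1600 + 6200) = 9/7800 = 0.001154 A
V_R2 = I × R2 = V1 × R2/(R1 + R2) = 9 × 6200/7800 = 7.154 V

Final answer: 7.154 V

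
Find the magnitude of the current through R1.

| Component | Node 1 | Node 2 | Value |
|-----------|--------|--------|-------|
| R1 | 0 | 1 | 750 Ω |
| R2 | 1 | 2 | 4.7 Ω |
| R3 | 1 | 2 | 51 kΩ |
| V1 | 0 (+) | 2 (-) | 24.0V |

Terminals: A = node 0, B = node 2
Nodal analysis, taking node 2 as the 0 V reference.
Source V1 fixes V_0 = 24 V.
KCL at each unknown node (sum of currents leaving = 0; resistances in Ω):
  Node 1: (V_1 - 24)/750 + (V_1 - 0)/4.7 + (V_1 - 0)/51000 = 0
Collecting terms: 0.2141 × V_1 = 0.032  =>  V_1 = 0.1494 V
I_R1 = (V_0 - V_1)/R1 = (24 - 0.1494)/750 = 0.0318 A
|I_R1| = 0.0318 A

Final answer: |I_R1| = 0.0318 A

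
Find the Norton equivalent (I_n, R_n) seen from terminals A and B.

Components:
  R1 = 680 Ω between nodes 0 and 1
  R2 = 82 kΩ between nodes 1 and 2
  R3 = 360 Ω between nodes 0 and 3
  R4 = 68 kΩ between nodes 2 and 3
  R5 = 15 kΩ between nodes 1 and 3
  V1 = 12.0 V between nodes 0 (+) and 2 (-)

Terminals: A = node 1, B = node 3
Find the Thévenin equivalent first; then I_n = V_th/R_th and R_n = R_th.
Step 1 — V_th is the open-circuit voltage V_A - V_B (nothing connected across the terminals).
Nodal analysis, taking node 2 as the 0 V reference.
Source V1 fixes V_0 = 12 V.
KCL at each unknown node (sum of currents leaving = 0; resistances in Ω):
  Node 1: (V_1 - 12)/680 + (V_1 - 0)/82000 + (V_1 - V_3)/15000 = 0
  Node 3: (V_3 - 12)/360 + (V_3 - 0)/68000 + (V_3 - V_1)/15000 = 0
Collecting terms (coefficients in siemens):
  0.001549·V_1 - 0.00006667·V_3 = 0.01765
  0.002859·V_3 - 0.00006667·V_1 = 0.03333
Determinant D = (0.001549)(0.002859) - (-0.00006667)(-0.00006667) = 0.000004426
V_1 = [(0.01765)(0.002859) - (-0.00006667)(0.03333)]/D = 11.9 V
V_3 = [(0.001549)(0.03333) - (0.01765)(-0.00006667)]/D = 11.94 V
V_th = V_1 - V_3 = 11.9 - 11.94 = -0.03321 V
Step 2 — R_th: zero the source — replace V1 by a short circuit (node 2 merges into node 0) — and find the resistance seen between A (node 1) and B (node 3).
Reduce the network between node 1 (A) and node 3 (B) by series/parallel combination:
  Rp1 = R1 ‖ R2 (parallel, both between nodes 0 and 1) = 1/(1/680 + 1/82000) = 674.4 Ω
  Rp2 = R3 ‖ R4 (parallel, both between nodes 0 and 3) = 1/(1/360 + 1/68000) = 358.1 Ω
  Rs1 = Rp1 + Rp2 (series, joined only at node 0) = 674.4 + 358.1 = 1033 Ω
  Rp3 = R5 ‖ Rs1 (parallel, both between nodes 1 and 3) = 1/(1/15000 + 1/1033) = 966 Ω
R_th = 966 Ω
I_n = V_th/R_th = -0.03321/966 = -0.00003438 A, and R_n = R_th = 966 Ω

Final answer: I_n = -3.438e-05 A, R_n = 966 Ω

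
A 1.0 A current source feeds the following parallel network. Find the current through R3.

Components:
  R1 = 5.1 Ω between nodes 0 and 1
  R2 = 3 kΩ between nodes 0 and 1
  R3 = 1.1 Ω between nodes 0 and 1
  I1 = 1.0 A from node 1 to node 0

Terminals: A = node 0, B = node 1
All resistors sit directly between nodes 0 and 1, so they are in parallel and share one voltage V; the full source current 1 A splits among them.
1/R_par = 1/5.1 + 1/3000 + 1/1.1 = 1.106 S  =>  R_par = 0.9046 Ω
V = I × R_par = 1 × 0.9046 = 0.9046 V
I_R3 = V/R3 = 0.9046/1.1 = 0.8223 A

Final answer: 0.8223 A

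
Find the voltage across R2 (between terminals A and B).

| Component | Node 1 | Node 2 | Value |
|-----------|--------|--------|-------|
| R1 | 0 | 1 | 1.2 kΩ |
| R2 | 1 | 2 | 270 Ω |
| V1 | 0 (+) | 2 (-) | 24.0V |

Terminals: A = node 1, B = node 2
R1 and R2 are in series across V1 (node 0 → node 1 → node 2), and the output A–B is taken across R2, so this is a voltage divider.
Series current: I = V1/(R1 + R2) = 24/(1200 + 270) = 24/1470 = 0.01633 A
V_R2 = I × R2 = V1 × R2/(R1 + R2) = 24 × 270/1470 = 4.408 V

Final answer: 4.408 V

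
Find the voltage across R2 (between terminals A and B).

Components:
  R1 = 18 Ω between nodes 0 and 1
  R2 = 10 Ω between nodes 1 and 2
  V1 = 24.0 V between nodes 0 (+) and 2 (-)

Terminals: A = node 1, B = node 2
R1 and R2 are in series across V1 (node 0 → node 1 → node 2), and the output A–B is taken across R2, so this is a voltage divider.
Series current: I = V1/(R1 + R2) = 24/(18 + 10) = 24/28 = 0.8571 A
V_R2 = I × R2 = V1 × R2/(R1 + R2) = 24 × 10/28 = 8.571 V

Final answer: 8.571 V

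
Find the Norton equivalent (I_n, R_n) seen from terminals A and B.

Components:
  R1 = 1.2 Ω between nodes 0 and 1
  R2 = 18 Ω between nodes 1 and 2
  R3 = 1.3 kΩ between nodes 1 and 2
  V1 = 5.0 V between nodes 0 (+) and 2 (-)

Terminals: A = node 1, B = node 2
Find the Thévenin equivalent first; then I_n = V_th/R_th and R_n = R_th.
Step 1 — V_th is the open-circuit voltage V_A - V_B (nothing connected across the terminals).
Nodal analysis, taking node 2 as the 0 V reference.
Source V1 fixes V_0 = 5 V.
KCL at each unknown node (sum of currents leaving = 0; resistances in Ω):
  Node 1: (V_1 - 5)/1.2 + (V_1 - 0)/18 + (V_1 - 0)/1300 = 0
Collecting terms: 0.8897 × V_1 = 4.167  =>  V_1 = 4.683 V
V_th = V_1 - V_2 = 4.683 - 0 = 4.683 V
Step 2 — R_th: zero the source — replace V1 by a short circuit (node 2 merges into node 0) — and find the resistance seen between A (node 1) and B (node 0).
Reduce the network between node 1 (A) and node 0 (B) by series/parallel combination:
  Rp1 = R1 ‖ R2 ‖ R3 (parallel, all between nodes 0 and 1) = 1/(1/1.2 + 1/18 + 1/1300) = 1.124 Ω
R_th = 1.124 Ω
I_n = V_th/R_th = 4.683/1.124 = 4.167 A, and R_n = R_th = 1.124 Ω

Final answer: I_n = 4.167 A, R_n = 1.124 Ω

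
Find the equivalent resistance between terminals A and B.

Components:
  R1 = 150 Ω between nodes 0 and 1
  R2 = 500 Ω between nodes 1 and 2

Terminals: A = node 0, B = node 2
Reduce the network between node 0 (A) and node 2 (B) by series/parallel combination:
  Rs1 = R1 + R2 (series, joined only at node 1) = 150 + 500 = 650 Ω
R_eq = 650 Ω

Final answer: 650 Ω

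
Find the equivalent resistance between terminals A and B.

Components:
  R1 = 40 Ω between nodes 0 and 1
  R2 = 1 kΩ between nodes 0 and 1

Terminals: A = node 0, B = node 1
Reduce the network between node 0 (A) and node 1 (B) by series/parallel combination:
  Rp1 = R1 ‖ R2 (parallel, both between nodes 0 and 1) = 1/(1/40 + 1/1000) = 38.46 Ω
R_eq = 38.46 Ω

Final answer: 38.46 Ω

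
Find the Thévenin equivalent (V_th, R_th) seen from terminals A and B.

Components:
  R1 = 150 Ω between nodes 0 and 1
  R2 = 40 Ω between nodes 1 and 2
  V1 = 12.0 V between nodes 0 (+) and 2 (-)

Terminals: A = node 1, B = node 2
Step 1 — V_th is the open-circuit voltage V_A - V_B (nothing connected across the terminals).
Nodal analysis, taking node 2 as the 0 V reference.
Source V1 fixes V_0 = 12 V.
KCL at each unknown node (sum of currents leaving = 0; resistances in Ω):
  Node 1: (V_1 - 12)/150 + (V_1 - 0)/40 = 0
Collecting terms: 0.03167 × V_1 = 0.08  =>  V_1 = 2.526 V
V_th = V_1 - V_2 = 2.526 - 0 = 2.526 V
Step 2 — R_th: zero the source — replace V1 by a short circuit (node 2 merges into node 0) — and find the resistance seen between A (node 1) and B (node 0).
Reduce the network between node 1 (A) and node 0 (B) by series/parallel combination:
  Rp1 = R1 ‖ R2 (parallel, both between nodes 0 and 1) = 1/(1/150 + 1/40) = 31.58 Ω
R_th = 31.58 Ω

Final answer: V_th = 2.526 V, R_th = 31.58 Ω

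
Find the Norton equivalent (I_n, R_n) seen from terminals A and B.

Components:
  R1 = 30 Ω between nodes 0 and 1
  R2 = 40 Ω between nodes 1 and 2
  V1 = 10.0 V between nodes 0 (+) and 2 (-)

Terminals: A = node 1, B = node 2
Find the Thévenin equivalent first; then I_n = V_th/R_th and R_n = R_th.
Step 1 — V_th is the open-circuit voltage V_A - V_B (nothing connected across the terminals).
Nodal analysis, taking node 2 as the 0 V reference.
Source V1 fixes V_0 = 10 V.
KCL at each unknown node (sum of currents leaving = 0; resistances in Ω):
  Node 1: (V_1 - 10)/30 + (V_1 - 0)/40 = 0
Collecting terms: 0.05833 × V_1 = 0.3333  =>  V_1 = 5.714 V
V_th = V_1 - V_2 = 5.714 - 0 = 5.714 V
Step 2 — R_th: zero the source — replace V1 by a short circuit (node 2 merges into node 0) — and find the resistance seen between A (node 1) and B (node 0).
Reduce the network between node 1 (A) and node 0 (B) by series/parallel combination:
  Rp1 = R1 ‖ R2 (parallel, both between nodes 0 and 1) = 1/(1/30 + 1/40) = 17.14 Ω
R_th = 17.14 Ω
I_n = V_th/R_th = 5.714/17.14 = 0.3333 A, and R_n = R_th = 17.14 Ω

Final answer: I_n = 0.3333 A, R_n = 17.14 Ω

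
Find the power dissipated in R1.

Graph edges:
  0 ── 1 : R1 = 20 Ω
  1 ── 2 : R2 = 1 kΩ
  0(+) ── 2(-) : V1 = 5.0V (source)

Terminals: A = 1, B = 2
Nodal analysis, taking node 2 as the 0 V reference.
Source V1 fixes V_0 = 5 V.
KCL at each unknown node (sum of currents leaving = 0; resistances in Ω):
  Node 1: (V_1 - 5)/20 + (V_1 - 0)/1000 = 0
Collecting terms: 0.051 × V_1 = 0.25  =>  V_1 = 4.902 V
I_R1 = (V_0 - V_1)/R1 = (5 - 4.902)/20 = 0.004902 A
P_R1 = I_R1² × R1 = (0.004902)² × 20 = 0.0004806 W

Final answer: 0.0004806 W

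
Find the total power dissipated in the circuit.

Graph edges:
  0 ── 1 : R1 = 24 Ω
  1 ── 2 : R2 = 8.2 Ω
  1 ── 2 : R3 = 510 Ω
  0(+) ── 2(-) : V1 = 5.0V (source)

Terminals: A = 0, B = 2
Nodal analysis, taking node 2 as the 0 V reference.
Source V1 fixes V_0 = 5 V.
KCL at each unknown node (sum of currents leaving = 0; resistances in Ω):
  Node 1: (V_1 - 5)/24 + (V_1 - 0)/8.2 + (V_1 - 0)/510 = 0
Collecting terms: 0.1656 × V_1 = 0.2083  =>  V_1 = 1.258 V
Power in each resistor, P = (ΔV)²/R:
  P_R1 = (5 - 1.258)²/24 = 0.5834 W
  P_R2 = (1.258 - 0)²/8.2 = 0.1931 W
  P_R3 = (1.258 - 0)²/510 = 0.003104 W
P_total = P_R1 + P_R2 + P_R3 = 0.7795 W

Final answer: 0.7795 W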